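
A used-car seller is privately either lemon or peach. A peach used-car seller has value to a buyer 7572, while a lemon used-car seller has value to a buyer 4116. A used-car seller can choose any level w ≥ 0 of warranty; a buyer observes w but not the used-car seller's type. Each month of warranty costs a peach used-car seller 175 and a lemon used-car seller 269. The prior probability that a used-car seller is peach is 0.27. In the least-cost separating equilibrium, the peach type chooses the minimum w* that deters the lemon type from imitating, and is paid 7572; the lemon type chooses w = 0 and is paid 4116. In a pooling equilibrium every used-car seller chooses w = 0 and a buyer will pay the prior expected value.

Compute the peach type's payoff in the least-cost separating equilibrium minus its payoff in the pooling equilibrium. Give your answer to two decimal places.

274.55

Least-cost separating signal: w* solves 4116 = 7572 − 269·w*, so w* = (7572 − 4116)/269 ≈ 12.8476.
Peach type's separating payoff: 7572 − 175 × w* = 7572 − 175 × (7572 − 4116)/269 = 7572 − 604800/269 ≈ 5323.6729.
Pooling payoff: 0.27 × 7572 + 0.73 × 4116 = 5049.12.
Difference: 5323.6729 − 5049.12 = 274.5529, i.e. 274.55 to two decimal places.
The peach type prefers to separate.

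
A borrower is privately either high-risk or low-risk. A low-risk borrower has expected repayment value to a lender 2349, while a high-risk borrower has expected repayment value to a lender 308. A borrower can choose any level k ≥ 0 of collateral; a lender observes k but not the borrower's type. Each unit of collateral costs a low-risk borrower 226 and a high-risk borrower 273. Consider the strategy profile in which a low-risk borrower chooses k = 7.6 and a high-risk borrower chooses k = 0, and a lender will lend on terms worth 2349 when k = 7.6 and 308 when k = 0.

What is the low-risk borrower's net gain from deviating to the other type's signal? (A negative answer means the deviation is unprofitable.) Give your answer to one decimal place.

-323.4

Playing k = 7.6 the low-risk borrower receives 2349 − 226 × 7.6 = 631.4.
Deviating to k = 0 yields 308 instead.
Gain from deviating: 308 − 631.4 = -323.4.
The gain is negative, so the low-risk type's incentive-compatibility constraint is satisfied.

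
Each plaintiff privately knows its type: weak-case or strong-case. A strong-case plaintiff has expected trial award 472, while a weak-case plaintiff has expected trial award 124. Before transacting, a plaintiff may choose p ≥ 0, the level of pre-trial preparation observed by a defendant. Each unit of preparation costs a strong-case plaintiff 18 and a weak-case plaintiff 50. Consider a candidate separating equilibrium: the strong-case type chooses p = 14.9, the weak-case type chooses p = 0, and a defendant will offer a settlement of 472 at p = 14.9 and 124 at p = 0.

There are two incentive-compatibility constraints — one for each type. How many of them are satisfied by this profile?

Strong-case type: signal → 472 − 18 × 14.9 = 203.8; deviate to 0 → 124. IC holds (203.8 ≥ 124).
Weak-case type: stay at 0 → 124; mimic → 472 − 50 × 14.9 = -273. IC holds (124 ≥ -273).
2 of 2 constraints hold, so this is a separating equilibrium.

2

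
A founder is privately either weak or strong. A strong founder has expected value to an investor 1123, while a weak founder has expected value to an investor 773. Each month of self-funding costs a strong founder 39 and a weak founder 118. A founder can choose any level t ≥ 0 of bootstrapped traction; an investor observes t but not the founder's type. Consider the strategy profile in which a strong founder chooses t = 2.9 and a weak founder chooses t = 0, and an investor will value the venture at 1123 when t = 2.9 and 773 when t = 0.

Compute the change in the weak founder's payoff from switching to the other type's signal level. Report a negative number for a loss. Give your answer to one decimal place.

7.8

Playing t = 0 the weak founder receives 773.
Deviating to t = 2.9 brings payment 1123 at cost 118 × 2.9 = 342.2, netting 780.8.
Gain from deviating: 780.8 − 773 = 7.8.
The gain is positive, so the weak type's incentive-compatibility constraint is violated — this profile is not a separating equilibrium.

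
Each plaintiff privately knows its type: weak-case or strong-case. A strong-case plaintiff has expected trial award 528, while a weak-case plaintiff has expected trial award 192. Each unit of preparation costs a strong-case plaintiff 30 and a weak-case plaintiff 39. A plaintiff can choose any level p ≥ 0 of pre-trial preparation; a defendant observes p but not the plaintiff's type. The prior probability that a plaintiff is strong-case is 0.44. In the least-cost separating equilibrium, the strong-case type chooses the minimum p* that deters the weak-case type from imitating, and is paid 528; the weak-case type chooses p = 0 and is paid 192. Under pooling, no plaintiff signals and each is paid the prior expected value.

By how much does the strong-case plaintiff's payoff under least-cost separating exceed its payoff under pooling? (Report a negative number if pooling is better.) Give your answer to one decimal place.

-70.3

Least-cost separating signal: p* solves 192 = 528 − 39·p*, so p* = (528 − 192)/39 ≈ 8.6154.
Strong-case type's separating payoff: 528 − 30 × p* = 528 − 30 × (528 − 192)/39 = 528 − 10080/39 ≈ 269.538.
Pooling payoff: 0.44 × 528 + 0.56 × 192 = 339.84.
Difference: 269.538 − 339.84 = -70.302, i.e. -70.3 to one decimal place.
The strong-case type would prefer the pooling outcome.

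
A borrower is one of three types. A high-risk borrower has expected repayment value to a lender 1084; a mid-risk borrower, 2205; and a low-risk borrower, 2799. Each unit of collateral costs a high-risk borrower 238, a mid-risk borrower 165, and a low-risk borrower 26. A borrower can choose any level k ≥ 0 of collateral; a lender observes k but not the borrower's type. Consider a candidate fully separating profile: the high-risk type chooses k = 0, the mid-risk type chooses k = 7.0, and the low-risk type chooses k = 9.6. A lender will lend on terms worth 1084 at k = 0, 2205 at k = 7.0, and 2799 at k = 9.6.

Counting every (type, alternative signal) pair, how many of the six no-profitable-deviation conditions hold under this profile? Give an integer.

High-risk (own payoff 1084): to k=7.0 gives 2205 − 238×7.0 = 539 → no gain ✓; to k=9.6 gives 2799 − 238×9.6 = 514.2 → no gain ✓.
Low-risk (own payoff 2799 − 26×9.6 = 2549.4): to k=0 gives 1084 → no gain ✓; to k=7.0 gives 2205 − 26×7.0 = 2023 → no gain ✓.
Mid-risk (own payoff 2205 − 165×7.0 = 1050): to k=0 gives 1084 → profitable ✗; to k=9.6 gives 2799 − 165×9.6 = 1215 → profitable ✗.
4 of the 6 constraints hold; not an equilibrium.

4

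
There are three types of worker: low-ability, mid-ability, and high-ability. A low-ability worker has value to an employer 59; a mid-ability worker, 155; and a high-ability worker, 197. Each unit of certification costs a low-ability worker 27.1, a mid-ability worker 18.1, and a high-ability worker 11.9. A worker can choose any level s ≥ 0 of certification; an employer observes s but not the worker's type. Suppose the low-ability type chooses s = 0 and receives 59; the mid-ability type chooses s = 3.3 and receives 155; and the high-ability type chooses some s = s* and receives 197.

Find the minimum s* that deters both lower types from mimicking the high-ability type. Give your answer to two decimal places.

5.62

Low-ability type (on-path payoff 59) won't mimic when 59 ≥ 197 − 27.1·s*, i.e. s* ≥ 5.09.
Mid-ability type (on-path payoff 155 − 18.1×3.3 = 95.27) won't mimic when 95.27 ≥ 197 − 18.1·s*, i.e. s* ≥ 5.62.
Both must hold, so s* = max(5.09, 5.62) = 5.62. The mid-ability type's constraint binds.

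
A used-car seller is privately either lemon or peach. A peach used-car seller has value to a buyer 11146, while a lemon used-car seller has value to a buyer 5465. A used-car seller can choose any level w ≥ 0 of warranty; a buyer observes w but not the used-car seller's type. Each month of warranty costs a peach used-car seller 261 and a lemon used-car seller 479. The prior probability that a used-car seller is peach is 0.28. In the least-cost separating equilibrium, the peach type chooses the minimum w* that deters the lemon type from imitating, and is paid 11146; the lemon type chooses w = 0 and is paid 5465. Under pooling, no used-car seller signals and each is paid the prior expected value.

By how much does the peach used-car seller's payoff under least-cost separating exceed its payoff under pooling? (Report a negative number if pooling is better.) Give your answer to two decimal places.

Least-cost separating signal: w* solves 5465 = 11146 − 479·w*, so w* = (11146 − 5465)/479 ≈ 11.8601.
Peach type's separating payoff: 11146 − 261 × w* = 11146 − 261 × (11146 − 5465)/479 = 11146 − 1482741/479 ≈ 8050.5073.
Pooling payoff: 0.28 × 11146 + 0.72 × 5465 = 7055.68.
Difference: 8050.5073 − 7055.68 = 994.8273, i.e. 994.83 to two decimal places.
The peach type prefers to separate.

994.83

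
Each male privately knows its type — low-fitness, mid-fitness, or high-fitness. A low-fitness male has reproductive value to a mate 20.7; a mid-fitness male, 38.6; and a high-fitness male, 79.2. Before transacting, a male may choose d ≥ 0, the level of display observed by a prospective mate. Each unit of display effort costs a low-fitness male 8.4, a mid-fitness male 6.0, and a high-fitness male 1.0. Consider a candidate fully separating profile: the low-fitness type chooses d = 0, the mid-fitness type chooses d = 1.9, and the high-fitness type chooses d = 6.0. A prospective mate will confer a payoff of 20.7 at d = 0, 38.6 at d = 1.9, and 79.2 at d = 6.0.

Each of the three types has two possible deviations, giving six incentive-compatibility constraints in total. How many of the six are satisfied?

Mid-fitness (own payoff 38.6 − 6.0×1.9 = 27.2): to d=0 gives 20.7 → no gain ✓; to d=6.0 gives 79.2 − 6.0×6.0 = 43.2 → profitable ✗.
High-fitness (own payoff 79.2 − 1.0×6.0 = 73.2): to d=0 gives 20.7 → no gain ✓; to d=1.9 gives 38.6 − 1.0×1.9 = 36.7 → no gain ✓.
Low-fitness (own payoff 20.7): to d=1.9 gives 38.6 − 8.4×1.9 = 22.64 → profitable ✗; to d=6.0 gives 79.2 − 8.4×6.0 = 28.8 → profitable ✗.
3 of the 6 constraints hold; not an equilibrium.

3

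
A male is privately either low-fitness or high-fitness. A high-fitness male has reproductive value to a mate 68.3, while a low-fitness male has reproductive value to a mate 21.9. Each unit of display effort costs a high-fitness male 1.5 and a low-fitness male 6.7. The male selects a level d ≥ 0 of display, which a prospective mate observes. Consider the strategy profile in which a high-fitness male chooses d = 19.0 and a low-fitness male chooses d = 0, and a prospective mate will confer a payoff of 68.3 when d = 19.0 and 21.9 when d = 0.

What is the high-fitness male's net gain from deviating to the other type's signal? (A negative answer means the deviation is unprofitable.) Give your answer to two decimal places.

-17.90

Playing d = 19.0 the high-fitness male receives 68.3 − 1.5 × 19.0 = 39.8.
Deviating to d = 0 yields 21.9 instead.
Gain from deviating: 21.9 − 39.8 = -17.90.
The gain is negative, so the high-fitness type's incentive-compatibility constraint is satisfied.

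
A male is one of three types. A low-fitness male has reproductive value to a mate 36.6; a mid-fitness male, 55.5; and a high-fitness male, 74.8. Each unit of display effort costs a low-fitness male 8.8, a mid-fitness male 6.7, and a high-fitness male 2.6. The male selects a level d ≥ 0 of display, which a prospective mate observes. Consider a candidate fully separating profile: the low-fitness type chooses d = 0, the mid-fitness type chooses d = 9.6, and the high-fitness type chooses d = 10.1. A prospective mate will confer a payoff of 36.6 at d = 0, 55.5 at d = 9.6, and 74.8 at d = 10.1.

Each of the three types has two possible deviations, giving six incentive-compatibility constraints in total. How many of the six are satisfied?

Low-fitness (own payoff 36.6): to d=9.6 gives 55.5 − 8.8×9.6 = -28.98 → no gain ✓; to d=10.1 gives 74.8 − 8.8×10.1 = -14.08 → no gain ✓.
Mid-fitness (own payoff 55.5 − 6.7×9.6 = -8.82): to d=0 gives 36.6 → profitable ✗; to d=10.1 gives 74.8 − 6.7×10.1 = 7.13 → profitable ✗.
High-fitness (own payoff 74.8 − 2.6×10.1 = 48.54): to d=0 gives 36.6 → no gain ✓; to d=9.6 gives 55.5 − 2.6×9.6 = 30.54 → no gain ✓.
4 of the 6 constraints hold; not an equilibrium.

4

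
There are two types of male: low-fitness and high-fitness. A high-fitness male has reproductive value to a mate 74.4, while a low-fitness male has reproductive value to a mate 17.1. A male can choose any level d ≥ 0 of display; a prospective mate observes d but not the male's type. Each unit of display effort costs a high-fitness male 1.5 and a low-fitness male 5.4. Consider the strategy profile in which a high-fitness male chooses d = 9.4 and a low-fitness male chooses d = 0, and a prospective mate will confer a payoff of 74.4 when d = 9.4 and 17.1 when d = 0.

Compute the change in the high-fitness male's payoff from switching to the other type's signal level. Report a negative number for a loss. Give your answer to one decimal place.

Playing d = 9.4 the high-fitness male receives 74.4 − 1.5 × 9.4 = 60.3.
Deviating to d = 0 yields 17.1 instead.
Gain from deviating: 17.1 − 60.3 = -43.2.
The gain is negative, so the high-fitness type's incentive-compatibility constraint is satisfied.

-43.2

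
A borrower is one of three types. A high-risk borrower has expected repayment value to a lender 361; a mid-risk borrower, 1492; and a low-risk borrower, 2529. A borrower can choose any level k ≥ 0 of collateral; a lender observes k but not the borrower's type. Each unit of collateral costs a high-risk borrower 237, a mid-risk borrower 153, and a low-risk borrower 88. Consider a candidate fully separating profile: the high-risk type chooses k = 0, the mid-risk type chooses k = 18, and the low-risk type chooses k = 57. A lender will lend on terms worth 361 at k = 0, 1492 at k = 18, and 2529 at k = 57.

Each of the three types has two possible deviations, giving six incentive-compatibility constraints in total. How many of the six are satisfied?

Mid-risk (own payoff 1492 − 153×18 = -1262): to k=0 gives 361 → profitable ✗; to k=57 gives 2529 − 153×57 = -6192 → no gain ✓.
Low-risk (own payoff 2529 − 88×57 = -2487): to k=0 gives 361 → profitable ✗; to k=18 gives 1492 − 88×18 = -92 → profitable ✗.
High-risk (own payoff 361): to k=18 gives 1492 − 237×18 = -2774 → no gain ✓; to k=57 gives 2529 − 237×57 = -10980 → no gain ✓.
3 of the 6 constraints hold; not an equilibrium.

3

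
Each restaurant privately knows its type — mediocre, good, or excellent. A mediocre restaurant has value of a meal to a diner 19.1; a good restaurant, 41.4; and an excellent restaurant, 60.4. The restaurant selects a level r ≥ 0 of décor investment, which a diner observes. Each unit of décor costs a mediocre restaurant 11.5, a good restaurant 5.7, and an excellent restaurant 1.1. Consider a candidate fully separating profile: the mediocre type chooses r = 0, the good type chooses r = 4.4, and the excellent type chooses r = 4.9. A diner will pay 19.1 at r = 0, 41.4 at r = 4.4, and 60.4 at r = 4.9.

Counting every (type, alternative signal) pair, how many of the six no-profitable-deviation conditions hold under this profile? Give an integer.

4

Good (own payoff 41.4 − 5.7×4.4 = 16.32): to r=0 gives 19.1 → profitable ✗; to r=4.9 gives 60.4 − 5.7×4.9 = 32.47 → profitable ✗.
Mediocre (own payoff 19.1): to r=4.4 gives 41.4 − 11.5×4.4 = -9.2 → no gain ✓; to r=4.9 gives 60.4 − 11.5×4.9 = 4.05 → no gain ✓.
Excellent (own payoff 60.4 − 1.1×4.9 = 55.01): to r=0 gives 19.1 → no gain ✓; to r=4.4 gives 41.4 − 1.1×4.4 = 36.56 → no gain ✓.
4 of the 6 constraints hold; not an equilibrium.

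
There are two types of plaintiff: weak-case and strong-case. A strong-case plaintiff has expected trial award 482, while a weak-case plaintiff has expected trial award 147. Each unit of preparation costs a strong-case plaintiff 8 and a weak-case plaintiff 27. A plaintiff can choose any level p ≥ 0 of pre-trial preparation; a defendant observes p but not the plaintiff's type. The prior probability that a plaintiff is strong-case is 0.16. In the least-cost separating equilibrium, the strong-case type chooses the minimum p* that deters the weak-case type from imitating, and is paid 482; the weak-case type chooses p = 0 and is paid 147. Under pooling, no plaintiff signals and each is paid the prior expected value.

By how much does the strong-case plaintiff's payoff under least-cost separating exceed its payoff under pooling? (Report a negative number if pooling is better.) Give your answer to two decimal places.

182.14

Least-cost separating signal: p* solves 147 = 482 − 27·p*, so p* = (482 − 147)/27 ≈ 12.4074.
Strong-case type's separating payoff: 482 − 8 × p* = 482 − 8 × (482 − 147)/27 = 482 − 2680/27 ≈ 382.7407.
Pooling payoff: 0.16 × 482 + 0.84 × 147 = 200.6.
Difference: 382.7407 − 200.6 = 182.1407, i.e. 182.14 to two decimal places.
The strong-case type prefers to separate.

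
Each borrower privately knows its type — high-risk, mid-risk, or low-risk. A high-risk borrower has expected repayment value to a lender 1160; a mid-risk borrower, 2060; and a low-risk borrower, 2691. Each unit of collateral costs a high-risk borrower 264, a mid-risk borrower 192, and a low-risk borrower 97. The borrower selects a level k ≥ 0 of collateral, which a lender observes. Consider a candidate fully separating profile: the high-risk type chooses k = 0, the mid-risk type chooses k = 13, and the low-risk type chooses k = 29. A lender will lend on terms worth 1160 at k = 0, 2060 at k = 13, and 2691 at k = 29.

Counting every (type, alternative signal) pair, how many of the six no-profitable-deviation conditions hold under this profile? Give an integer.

High-risk (own payoff 1160): to k=13 gives 2060 − 264×13 = -1372 → no gain ✓; to k=29 gives 2691 − 264×29 = -4965 → no gain ✓.
Low-risk (own payoff 2691 − 97×29 = -122): to k=0 gives 1160 → profitable ✗; to k=13 gives 2060 − 97×13 = 799 → profitable ✗.
Mid-risk (own payoff 2060 − 192×13 = -436): to k=0 gives 1160 → profitable ✗; to k=29 gives 2691 − 192×29 = -2877 → no gain ✓.
3 of the 6 constraints hold; not an equilibrium.

3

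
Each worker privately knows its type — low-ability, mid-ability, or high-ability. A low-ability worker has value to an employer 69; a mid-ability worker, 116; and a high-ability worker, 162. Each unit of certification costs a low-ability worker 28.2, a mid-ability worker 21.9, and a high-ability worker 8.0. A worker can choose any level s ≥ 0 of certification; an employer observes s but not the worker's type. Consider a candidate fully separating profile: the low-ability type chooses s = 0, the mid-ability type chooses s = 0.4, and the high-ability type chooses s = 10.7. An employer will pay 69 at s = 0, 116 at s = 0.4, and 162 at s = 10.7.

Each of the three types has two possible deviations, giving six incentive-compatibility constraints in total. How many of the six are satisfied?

4

Mid-ability (own payoff 116 − 21.9×0.4 = 107.24): to s=0 gives 69 → no gain ✓; to s=10.7 gives 162 − 21.9×10.7 = -72.33 → no gain ✓.
High-ability (own payoff 162 − 8.0×10.7 = 76.4): to s=0 gives 69 → no gain ✓; to s=0.4 gives 116 − 8.0×0.4 = 112.8 → profitable ✗.
Low-ability (own payoff 69): to s=0.4 gives 116 − 28.2×0.4 = 104.72 → profitable ✗; to s=10.7 gives 162 − 28.2×10.7 = -139.74 → no gain ✓.
4 of the 6 constraints hold; not an equilibrium.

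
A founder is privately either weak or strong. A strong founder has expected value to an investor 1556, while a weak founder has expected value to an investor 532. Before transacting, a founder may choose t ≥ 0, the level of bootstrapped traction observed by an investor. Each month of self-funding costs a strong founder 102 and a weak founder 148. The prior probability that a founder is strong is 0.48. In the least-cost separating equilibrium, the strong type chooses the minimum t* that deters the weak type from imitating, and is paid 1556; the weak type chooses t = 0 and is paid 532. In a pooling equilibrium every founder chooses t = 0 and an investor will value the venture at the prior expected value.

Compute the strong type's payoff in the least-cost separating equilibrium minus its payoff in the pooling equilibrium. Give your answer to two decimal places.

Least-cost separating signal: t* solves 532 = 1556 − 148·t*, so t* = (1556 − 532)/148 ≈ 6.9189.
Strong type's separating payoff: 1556 − 102 × t* = 1556 − 102 × (1556 − 532)/148 = 1556 − 104448/148 ≈ 850.2703.
Pooling payoff: 0.48 × 1556 + 0.52 × 532 = 1023.52.
Difference: 850.2703 − 1023.52 = -173.2497, i.e. -173.25 to two decimal places.
The strong type would prefer the pooling outcome.

-173.25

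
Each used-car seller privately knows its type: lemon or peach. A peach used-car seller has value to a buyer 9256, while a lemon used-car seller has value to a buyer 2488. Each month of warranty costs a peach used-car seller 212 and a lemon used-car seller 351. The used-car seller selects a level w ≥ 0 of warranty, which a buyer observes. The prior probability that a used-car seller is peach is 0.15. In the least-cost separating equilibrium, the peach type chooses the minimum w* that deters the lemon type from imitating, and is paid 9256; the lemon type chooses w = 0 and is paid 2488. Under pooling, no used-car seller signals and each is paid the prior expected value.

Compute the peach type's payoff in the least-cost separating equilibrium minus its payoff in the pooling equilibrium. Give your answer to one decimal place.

Least-cost separating signal: w* solves 2488 = 9256 − 351·w*, so w* = (9256 − 2488)/351 ≈ 19.2821.
Peach type's separating payoff: 9256 − 212 × w* = 9256 − 212 × (9256 − 2488)/351 = 9256 − 1434816/351 ≈ 5168.205.
Pooling payoff: 0.15 × 9256 + 0.85 × 2488 = 3503.2.
Difference: 5168.205 − 3503.2 = 1665.005, i.e. 1665.0 to one decimal place.
The peach type prefers to separate.

1665.0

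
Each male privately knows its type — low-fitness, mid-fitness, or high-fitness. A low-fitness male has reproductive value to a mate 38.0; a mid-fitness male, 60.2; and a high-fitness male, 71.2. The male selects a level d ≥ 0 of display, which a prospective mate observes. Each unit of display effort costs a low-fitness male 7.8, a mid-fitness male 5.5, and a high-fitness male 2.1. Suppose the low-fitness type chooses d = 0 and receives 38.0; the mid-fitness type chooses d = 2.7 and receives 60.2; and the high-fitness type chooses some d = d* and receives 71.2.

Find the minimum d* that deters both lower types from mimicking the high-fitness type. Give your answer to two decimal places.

4.70

Low-fitness type (on-path payoff 38.0) won't mimic when 38.0 ≥ 71.2 − 7.8·d*, i.e. d* ≥ 4.26.
Mid-fitness type (on-path payoff 60.2 − 5.5×2.7 = 45.35) won't mimic when 45.35 ≥ 71.2 − 5.5·d*, i.e. d* ≥ 4.70.
Both must hold, so d* = max(4.26, 4.70) = 4.70. The mid-fitness type's constraint binds.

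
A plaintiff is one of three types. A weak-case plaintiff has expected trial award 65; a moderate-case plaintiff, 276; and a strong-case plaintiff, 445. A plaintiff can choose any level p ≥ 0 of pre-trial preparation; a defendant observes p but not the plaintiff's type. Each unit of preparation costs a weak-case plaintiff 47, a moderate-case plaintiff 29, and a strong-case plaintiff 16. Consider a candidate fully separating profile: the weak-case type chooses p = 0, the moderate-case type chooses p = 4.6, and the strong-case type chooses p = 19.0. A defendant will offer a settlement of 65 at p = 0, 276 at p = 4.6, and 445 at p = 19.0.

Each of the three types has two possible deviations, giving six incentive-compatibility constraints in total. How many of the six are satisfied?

5

Moderate-case (own payoff 276 − 29×4.6 = 142.6): to p=0 gives 65 → no gain ✓; to p=19.0 gives 445 − 29×19.0 = -106 → no gain ✓.
Strong-case (own payoff 445 − 16×19.0 = 141): to p=0 gives 65 → no gain ✓; to p=4.6 gives 276 − 16×4.6 = 202.4 → profitable ✗.
Weak-case (own payoff 65): to p=4.6 gives 276 − 47×4.6 = 59.8 → no gain ✓; to p=19.0 gives 445 − 47×19.0 = -448 → no gain ✓.
5 of the 6 constraints hold; not an equilibrium.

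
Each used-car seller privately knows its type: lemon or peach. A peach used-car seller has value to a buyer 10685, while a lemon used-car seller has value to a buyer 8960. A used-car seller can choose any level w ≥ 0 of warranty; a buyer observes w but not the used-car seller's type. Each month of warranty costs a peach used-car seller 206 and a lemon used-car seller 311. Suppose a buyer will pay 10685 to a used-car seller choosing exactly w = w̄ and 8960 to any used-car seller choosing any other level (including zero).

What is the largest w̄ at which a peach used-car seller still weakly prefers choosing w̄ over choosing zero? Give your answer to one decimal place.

8.4

Choosing w̄ yields the peach type 10685 − 206·w̄; choosing zero yields 8960.
The peach type is indifferent at 10685 − 206·w̄ = 8960, i.e. w̄ = (10685 − 8960) / 206 ≈ 8.4.
For any w̄ above 8.4 the peach type would rather pool at zero, so separation collapses.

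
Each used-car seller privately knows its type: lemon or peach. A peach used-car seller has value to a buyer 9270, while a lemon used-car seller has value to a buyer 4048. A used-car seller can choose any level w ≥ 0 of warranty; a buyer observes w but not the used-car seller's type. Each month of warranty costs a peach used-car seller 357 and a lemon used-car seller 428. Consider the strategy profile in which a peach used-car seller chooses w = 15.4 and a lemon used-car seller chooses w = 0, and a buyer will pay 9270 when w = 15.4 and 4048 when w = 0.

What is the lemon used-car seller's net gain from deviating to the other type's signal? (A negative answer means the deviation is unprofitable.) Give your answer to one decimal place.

Playing w = 0 the lemon used-car seller receives 4048.
Deviating to w = 15.4 brings payment 9270 at cost 428 × 15.4 = 6591.2, netting 2678.8.
Gain from deviating: 2678.8 − 4048 = -1369.2.
The gain is negative, so the lemon type's incentive-compatibility constraint is satisfied.

-1369.2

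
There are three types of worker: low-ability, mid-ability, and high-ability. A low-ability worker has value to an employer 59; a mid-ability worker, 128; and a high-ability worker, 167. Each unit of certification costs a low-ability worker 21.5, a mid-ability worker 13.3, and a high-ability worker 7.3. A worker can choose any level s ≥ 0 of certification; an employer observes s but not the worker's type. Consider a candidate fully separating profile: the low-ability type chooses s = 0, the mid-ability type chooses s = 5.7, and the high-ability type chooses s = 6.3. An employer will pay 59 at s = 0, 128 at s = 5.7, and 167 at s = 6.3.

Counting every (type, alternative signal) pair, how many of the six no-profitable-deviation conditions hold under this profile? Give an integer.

4

High-ability (own payoff 167 − 7.3×6.3 = 121.01): to s=0 gives 59 → no gain ✓; to s=5.7 gives 128 − 7.3×5.7 = 86.39 → no gain ✓.
Low-ability (own payoff 59): to s=5.7 gives 128 − 21.5×5.7 = 5.45 → no gain ✓; to s=6.3 gives 167 − 21.5×6.3 = 31.55 → no gain ✓.
Mid-ability (own payoff 128 − 13.3×5.7 = 52.19): to s=0 gives 59 → profitable ✗; to s=6.3 gives 167 − 13.3×6.3 = 83.21 → profitable ✗.
4 of the 6 constraints hold; not an equilibrium.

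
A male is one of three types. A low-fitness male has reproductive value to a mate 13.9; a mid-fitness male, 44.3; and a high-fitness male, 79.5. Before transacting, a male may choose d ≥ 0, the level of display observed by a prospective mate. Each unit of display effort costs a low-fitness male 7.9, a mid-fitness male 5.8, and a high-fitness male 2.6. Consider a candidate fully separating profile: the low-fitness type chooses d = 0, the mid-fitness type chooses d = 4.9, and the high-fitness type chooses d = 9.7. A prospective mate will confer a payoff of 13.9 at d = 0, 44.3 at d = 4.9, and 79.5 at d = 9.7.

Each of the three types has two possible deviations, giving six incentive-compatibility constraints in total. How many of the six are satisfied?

5

Low-fitness (own payoff 13.9): to d=4.9 gives 44.3 − 7.9×4.9 = 5.59 → no gain ✓; to d=9.7 gives 79.5 − 7.9×9.7 = 2.87 → no gain ✓.
Mid-fitness (own payoff 44.3 − 5.8×4.9 = 15.88): to d=0 gives 13.9 → no gain ✓; to d=9.7 gives 79.5 − 5.8×9.7 = 23.24 → profitable ✗.
High-fitness (own payoff 79.5 − 2.6×9.7 = 54.28): to d=0 gives 13.9 → no gain ✓; to d=4.9 gives 44.3 − 2.6×4.9 = 31.56 → no gain ✓.
5 of the 6 constraints hold; not an equilibrium.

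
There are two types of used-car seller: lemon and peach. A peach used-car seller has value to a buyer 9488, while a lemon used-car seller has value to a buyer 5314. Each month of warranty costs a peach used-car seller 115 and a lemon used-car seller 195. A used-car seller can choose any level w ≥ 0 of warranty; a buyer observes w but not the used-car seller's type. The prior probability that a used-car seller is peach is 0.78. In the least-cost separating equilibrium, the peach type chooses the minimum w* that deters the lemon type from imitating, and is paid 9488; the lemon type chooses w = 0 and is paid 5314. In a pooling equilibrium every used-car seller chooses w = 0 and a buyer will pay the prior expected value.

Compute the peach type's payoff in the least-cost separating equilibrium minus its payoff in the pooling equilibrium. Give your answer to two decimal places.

-1543.31

Least-cost separating signal: w* solves 5314 = 9488 − 195·w*, so w* = (9488 − 5314)/195 ≈ 21.4051.
Peach type's separating payoff: 9488 − 115 × w* = 9488 − 115 × (9488 − 5314)/195 = 9488 − 480010/195 ≈ 7026.4103.
Pooling payoff: 0.78 × 9488 + 0.22 × 5314 = 8569.72.
Difference: 7026.4103 − 8569.72 = -1543.3097, i.e. -1543.31 to two decimal places.
The peach type would prefer the pooling outcome.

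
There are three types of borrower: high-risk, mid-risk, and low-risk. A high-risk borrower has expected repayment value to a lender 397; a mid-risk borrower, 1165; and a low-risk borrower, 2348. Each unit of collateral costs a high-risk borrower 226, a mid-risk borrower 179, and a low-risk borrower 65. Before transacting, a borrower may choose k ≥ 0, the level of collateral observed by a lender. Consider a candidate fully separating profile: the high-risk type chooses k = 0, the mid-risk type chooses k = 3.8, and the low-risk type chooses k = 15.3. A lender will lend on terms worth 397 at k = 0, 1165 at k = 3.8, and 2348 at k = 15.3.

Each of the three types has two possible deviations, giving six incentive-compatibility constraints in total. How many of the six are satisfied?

6

Low-risk (own payoff 2348 − 65×15.3 = 1353.5): to k=0 gives 397 → no gain ✓; to k=3.8 gives 1165 − 65×3.8 = 918 → no gain ✓.
High-risk (own payoff 397): to k=3.8 gives 1165 − 226×3.8 = 306.2 → no gain ✓; to k=15.3 gives 2348 − 226×15.3 = -1109.8 → no gain ✓.
Mid-risk (own payoff 1165 − 179×3.8 = 484.8): to k=0 gives 397 → no gain ✓; to k=15.3 gives 2348 − 179×15.3 = -390.7 → no gain ✓.
6 of the 6 constraints hold; this profile is a separating equilibrium.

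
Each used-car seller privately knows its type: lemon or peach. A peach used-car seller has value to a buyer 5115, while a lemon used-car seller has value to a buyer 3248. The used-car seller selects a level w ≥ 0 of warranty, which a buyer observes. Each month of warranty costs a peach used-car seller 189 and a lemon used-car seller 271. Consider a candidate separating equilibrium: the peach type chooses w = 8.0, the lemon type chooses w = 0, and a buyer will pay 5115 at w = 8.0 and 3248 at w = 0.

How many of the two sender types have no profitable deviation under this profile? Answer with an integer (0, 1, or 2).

Lemon type: stay at 0 → 3248; mimic → 5115 − 271 × 8.0 = 2947. IC holds (3248 ≥ 2947).
Peach type: signal → 5115 − 189 × 8.0 = 3603; deviate to 0 → 3248. IC holds (3603 ≥ 3248).
2 of 2 constraints hold, so this is a separating equilibrium.

2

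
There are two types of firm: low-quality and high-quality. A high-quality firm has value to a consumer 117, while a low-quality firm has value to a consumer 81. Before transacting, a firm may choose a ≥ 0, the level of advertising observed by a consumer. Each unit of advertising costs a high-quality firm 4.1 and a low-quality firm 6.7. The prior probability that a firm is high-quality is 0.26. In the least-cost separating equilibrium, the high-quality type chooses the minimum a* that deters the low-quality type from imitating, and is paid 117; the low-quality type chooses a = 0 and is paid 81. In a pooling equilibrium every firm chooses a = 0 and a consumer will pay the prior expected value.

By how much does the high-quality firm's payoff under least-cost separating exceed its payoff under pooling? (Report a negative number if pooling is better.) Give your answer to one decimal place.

4.6

Least-cost separating signal: a* solves 81 = 117 − 6.7·a*, so a* = (117 − 81)/6.7 ≈ 5.3731.
High-quality type's separating payoff: 117 − 4.1 × a* = 117 − 4.1 × (117 − 81)/6.7 = 117 − 147.6/6.7 ≈ 94.970.
Pooling payoff: 0.26 × 117 + 0.74 × 81 = 90.36.
Difference: 94.970 − 90.36 = 4.61, i.e. 4.6 to one decimal place.
The high-quality type prefers to separate.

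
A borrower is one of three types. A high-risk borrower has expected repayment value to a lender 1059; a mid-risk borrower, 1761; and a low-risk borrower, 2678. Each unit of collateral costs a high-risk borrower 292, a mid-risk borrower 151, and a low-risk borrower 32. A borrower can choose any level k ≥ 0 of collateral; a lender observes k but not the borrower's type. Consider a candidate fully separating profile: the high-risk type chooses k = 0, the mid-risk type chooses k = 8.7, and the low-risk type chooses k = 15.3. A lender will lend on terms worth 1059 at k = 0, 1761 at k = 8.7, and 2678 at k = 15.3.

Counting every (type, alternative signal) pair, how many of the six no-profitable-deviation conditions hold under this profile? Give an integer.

Low-risk (own payoff 2678 − 32×15.3 = 2188.4): to k=0 gives 1059 → no gain ✓; to k=8.7 gives 1761 − 32×8.7 = 1482.6 → no gain ✓.
High-risk (own payoff 1059): to k=8.7 gives 1761 − 292×8.7 = -779.4 → no gain ✓; to k=15.3 gives 2678 − 292×15.3 = -1789.6 → no gain ✓.
Mid-risk (own payoff 1761 − 151×8.7 = 447.3): to k=0 gives 1059 → profitable ✗; to k=15.3 gives 2678 − 151×15.3 = 367.7 → no gain ✓.
5 of the 6 constraints hold; not an equilibrium.

5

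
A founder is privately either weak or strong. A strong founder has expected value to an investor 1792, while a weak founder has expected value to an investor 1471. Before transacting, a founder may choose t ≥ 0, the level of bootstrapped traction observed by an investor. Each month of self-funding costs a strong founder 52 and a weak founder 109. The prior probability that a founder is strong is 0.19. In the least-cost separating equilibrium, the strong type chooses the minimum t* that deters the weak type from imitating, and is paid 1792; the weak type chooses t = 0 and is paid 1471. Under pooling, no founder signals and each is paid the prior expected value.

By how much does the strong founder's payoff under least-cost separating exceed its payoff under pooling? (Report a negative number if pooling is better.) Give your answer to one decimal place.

106.9

Least-cost separating signal: t* solves 1471 = 1792 − 109·t*, so t* = (1792 − 1471)/109 ≈ 2.9450.
Strong type's separating payoff: 1792 − 52 × t* = 1792 − 52 × (1792 − 1471)/109 = 1792 − 16692/109 ≈ 1638.862.
Pooling payoff: 0.19 × 1792 + 0.81 × 1471 = 1531.99.
Difference: 1638.862 − 1531.99 = 106.872, i.e. 106.9 to one decimal place.
The strong type prefers to separate.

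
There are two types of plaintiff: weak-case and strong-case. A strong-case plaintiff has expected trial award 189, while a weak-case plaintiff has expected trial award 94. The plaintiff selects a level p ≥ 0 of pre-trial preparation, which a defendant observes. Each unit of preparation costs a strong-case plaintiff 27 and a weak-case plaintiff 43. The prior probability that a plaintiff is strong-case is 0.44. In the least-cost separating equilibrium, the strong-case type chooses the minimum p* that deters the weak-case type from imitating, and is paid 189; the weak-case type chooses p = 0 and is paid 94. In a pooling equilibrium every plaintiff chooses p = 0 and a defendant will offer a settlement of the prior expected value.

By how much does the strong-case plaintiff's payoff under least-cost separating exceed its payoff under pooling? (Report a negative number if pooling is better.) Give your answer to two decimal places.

Least-cost separating signal: p* solves 94 = 189 − 43·p*, so p* = (189 − 94)/43 ≈ 2.2093.
Strong-case type's separating payoff: 189 − 27 × p* = 189 − 27 × (189 − 94)/43 = 189 − 2565/43 ≈ 129.3488.
Pooling payoff: 0.44 × 189 + 0.56 × 94 = 135.8.
Difference: 129.3488 − 135.8 = -6.4512, i.e. -6.45 to two decimal places.
The strong-case type would prefer the pooling outcome.

-6.45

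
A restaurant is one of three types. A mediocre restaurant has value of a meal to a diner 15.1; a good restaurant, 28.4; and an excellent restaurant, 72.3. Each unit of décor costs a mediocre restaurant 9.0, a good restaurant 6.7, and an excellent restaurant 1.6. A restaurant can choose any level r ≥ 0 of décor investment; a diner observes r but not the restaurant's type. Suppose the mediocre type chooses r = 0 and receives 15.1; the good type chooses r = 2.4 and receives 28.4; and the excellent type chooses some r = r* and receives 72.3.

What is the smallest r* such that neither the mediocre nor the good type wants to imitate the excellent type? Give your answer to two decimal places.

Good type (on-path payoff 28.4 − 6.7×2.4 = 12.32) won't mimic when 12.32 ≥ 72.3 − 6.7·r*, i.e. r* ≥ 8.95.
Mediocre type (on-path payoff 15.1) won't mimic when 15.1 ≥ 72.3 − 9.0·r*, i.e. r* ≥ 6.36.
Both must hold, so r* = max(6.36, 8.95) = 8.95. The good type's constraint binds.

8.95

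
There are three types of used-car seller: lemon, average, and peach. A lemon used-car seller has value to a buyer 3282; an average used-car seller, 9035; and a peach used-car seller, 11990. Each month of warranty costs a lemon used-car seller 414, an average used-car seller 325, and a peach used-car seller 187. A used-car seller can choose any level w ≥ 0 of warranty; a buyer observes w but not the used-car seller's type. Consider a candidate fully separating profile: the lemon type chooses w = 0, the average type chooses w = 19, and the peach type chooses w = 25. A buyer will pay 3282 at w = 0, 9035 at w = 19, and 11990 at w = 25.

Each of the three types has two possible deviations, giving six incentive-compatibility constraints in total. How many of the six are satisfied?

4

Peach (own payoff 11990 − 187×25 = 7315): to w=0 gives 3282 → no gain ✓; to w=19 gives 9035 − 187×19 = 5482 → no gain ✓.
Lemon (own payoff 3282): to w=19 gives 9035 − 414×19 = 1169 → no gain ✓; to w=25 gives 11990 − 414×25 = 1640 → no gain ✓.
Average (own payoff 9035 − 325×19 = 2860): to w=0 gives 3282 → profitable ✗; to w=25 gives 11990 − 325×25 = 3865 → profitable ✗.
4 of the 6 constraints hold; not an equilibrium.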